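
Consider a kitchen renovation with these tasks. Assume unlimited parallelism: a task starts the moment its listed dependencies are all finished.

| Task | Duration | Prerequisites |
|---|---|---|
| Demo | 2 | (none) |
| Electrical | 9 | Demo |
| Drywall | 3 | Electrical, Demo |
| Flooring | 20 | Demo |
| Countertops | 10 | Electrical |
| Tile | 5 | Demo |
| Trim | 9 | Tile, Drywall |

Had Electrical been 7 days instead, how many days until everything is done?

22

Actual critical path: Demo→Electrical→Drywall→Trim = 2+9+3+9 = 23 ⇒ 23 days.
Electrical is on the critical path; changing it to 7 makes that path 21 days.
Now Demo→Flooring = 2+20 = 22 is longest, so the finish becomes 22 days.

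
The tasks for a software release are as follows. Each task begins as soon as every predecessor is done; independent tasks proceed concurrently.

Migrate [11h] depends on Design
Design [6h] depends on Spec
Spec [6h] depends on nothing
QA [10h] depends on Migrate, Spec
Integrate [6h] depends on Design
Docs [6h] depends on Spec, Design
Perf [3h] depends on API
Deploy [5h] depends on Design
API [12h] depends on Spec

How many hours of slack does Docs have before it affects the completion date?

The longest chain is Spec→Design→Migrate→QA = 6+6+11+10 = 33; overall finish 33 hours.
Longest path through Docs: 18 hours (earliest finish 18, latest finish 33).
Slack of Docs = 27 − 12 = 15 hours.

15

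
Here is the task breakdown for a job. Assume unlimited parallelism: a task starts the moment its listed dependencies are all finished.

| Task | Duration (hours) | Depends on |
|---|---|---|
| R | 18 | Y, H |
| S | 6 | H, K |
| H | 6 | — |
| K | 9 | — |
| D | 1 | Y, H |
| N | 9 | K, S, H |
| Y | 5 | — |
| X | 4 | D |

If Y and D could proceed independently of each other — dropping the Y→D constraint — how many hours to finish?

Original critical path: K→S→N = 9+6+9 = 24 ⇒ 24 hours.
Dropping Y→D doesn't change D's earliest start (6); another predecessor still binds.
New critical path: K→S→N = 9+6+9 = 24 ⇒ 24 hours.

24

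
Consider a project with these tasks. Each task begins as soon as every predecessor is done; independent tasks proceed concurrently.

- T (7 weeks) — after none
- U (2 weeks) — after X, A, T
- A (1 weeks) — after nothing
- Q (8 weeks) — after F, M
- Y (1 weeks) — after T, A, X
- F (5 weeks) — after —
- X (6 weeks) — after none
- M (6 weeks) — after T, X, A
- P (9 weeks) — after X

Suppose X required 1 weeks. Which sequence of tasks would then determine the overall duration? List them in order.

T, M, Q

As given, the longest chain is T→M→Q = 7+6+8 = 21, so the finish is 21 weeks.
X is off the critical path — its longest chain is 20 weeks, giving 1 of slack.
That remains the longest chain; total 21 weeks.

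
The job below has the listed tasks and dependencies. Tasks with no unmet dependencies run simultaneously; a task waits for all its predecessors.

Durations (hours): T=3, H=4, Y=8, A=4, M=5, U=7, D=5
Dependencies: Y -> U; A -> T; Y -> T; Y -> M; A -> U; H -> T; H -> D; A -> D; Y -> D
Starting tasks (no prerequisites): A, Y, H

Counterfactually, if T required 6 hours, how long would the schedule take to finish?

15

Actual critical path: Y→U = 8+7 = 15 ⇒ 15 hours.
T is off the critical path — its longest chain is 11 hours, giving 4 of slack.
No other chain overtakes it, so the finish is 15 hours.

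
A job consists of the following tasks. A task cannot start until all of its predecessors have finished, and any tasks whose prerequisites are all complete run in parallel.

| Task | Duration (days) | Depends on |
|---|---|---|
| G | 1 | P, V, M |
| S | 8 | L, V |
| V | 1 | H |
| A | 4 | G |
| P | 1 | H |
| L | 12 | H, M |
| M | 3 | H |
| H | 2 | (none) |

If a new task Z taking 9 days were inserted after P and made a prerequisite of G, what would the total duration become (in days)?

25

Originally the project takes 25 days.
With Z inserted, G now waits for max(P, V, M, Z).
New critical path: H→M→L→S = 2+3+12+8 = 25 ⇒ 25 days.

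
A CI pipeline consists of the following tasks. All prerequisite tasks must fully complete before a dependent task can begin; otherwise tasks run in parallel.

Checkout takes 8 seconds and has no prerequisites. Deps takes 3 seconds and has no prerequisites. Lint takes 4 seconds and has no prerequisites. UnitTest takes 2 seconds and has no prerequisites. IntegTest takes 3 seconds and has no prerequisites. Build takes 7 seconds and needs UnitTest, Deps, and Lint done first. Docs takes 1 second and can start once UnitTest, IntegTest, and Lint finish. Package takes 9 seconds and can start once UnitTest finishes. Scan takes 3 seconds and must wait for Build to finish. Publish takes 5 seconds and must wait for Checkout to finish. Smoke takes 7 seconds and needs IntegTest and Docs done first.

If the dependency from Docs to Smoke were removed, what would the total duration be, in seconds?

14

Before: longest chain Lint→Build→Scan = 4+7+3 = 14, finish 14.
Without Docs→Smoke, Smoke's earliest start moves from 5 to 3.
The longest chain is now Lint→Build→Scan = 4+7+3 = 14, so the CI pipeline takes 14 seconds.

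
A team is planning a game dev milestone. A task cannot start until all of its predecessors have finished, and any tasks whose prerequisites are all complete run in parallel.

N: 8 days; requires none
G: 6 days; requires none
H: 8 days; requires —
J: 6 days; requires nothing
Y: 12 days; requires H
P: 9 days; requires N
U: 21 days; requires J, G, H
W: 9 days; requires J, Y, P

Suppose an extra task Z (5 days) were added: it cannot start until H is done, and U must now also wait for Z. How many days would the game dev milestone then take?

Originally the game dev milestone takes 29 days.
With Z inserted, U now waits for max(J, G, H, Z).
New critical path: H→Z→U = 8+5+21 = 34 ⇒ 34 days.

34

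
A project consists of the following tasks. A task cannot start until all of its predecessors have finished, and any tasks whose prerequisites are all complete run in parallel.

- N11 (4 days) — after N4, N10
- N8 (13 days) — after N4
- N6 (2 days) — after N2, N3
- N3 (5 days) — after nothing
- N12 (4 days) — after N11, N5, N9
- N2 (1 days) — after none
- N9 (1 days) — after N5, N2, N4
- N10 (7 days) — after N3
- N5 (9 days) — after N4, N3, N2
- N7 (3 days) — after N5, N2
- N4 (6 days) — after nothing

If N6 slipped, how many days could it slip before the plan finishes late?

13

N3→N10→N11→N12 = 5+7+4+4 = 20 sets the makespan at 20 days.
N6 finishes as early as 7 and must finish by 20.
Slack of N6 = 18 − 5 = 13 days.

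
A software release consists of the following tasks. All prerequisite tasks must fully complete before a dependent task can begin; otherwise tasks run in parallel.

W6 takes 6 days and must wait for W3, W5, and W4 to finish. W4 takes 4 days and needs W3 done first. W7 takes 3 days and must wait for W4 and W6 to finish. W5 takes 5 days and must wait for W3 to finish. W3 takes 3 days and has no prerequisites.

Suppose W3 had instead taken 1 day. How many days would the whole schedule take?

The binding path is W3→W5→W6→W7 = 3+5+6+3 = 17; finish at 17 days.
Since W3 is critical, the -2 change carries straight to that chain (now 15 days).
That remains the longest chain; total 15 days.

15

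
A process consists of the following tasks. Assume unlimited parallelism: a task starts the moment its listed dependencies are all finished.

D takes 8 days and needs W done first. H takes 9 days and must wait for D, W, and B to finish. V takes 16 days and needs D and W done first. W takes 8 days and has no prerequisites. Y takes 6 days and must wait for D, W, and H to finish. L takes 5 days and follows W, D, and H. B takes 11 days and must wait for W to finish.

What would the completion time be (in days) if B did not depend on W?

32

With the dependency in place, W→B→H→Y = 8+11+9+6 = 34 sets the finish at 34 days.
Without W→B, B's earliest start moves from 8 to 0.
The longest chain is now W→D→V = 8+8+16 = 32, so the job takes 32 days.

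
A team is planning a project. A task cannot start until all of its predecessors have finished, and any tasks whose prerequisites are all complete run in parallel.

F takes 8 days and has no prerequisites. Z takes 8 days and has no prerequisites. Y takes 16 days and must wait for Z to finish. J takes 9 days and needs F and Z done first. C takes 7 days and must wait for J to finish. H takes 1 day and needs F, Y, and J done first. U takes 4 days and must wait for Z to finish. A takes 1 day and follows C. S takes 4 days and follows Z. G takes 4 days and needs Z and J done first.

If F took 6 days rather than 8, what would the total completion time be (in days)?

Baseline: F→J→C→A = 8+9+7+1 = 25 → 25 days.
Since F is critical, the -2 change carries straight to that chain (now 23 days).
The binding chain switches to Z→Y→H = 8+16+1 = 25; finish 25 days.

25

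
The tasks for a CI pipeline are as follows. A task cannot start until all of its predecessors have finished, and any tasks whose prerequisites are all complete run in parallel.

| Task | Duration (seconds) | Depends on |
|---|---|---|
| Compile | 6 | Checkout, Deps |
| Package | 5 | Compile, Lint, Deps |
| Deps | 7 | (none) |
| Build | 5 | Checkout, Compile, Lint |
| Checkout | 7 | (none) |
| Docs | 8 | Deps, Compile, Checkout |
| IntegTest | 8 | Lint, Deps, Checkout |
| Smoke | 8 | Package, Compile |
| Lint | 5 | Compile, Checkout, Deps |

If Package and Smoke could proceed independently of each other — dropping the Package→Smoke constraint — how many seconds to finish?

Before: longest chain Checkout→Compile→Lint→Package→Smoke = 7+6+5+5+8 = 31, finish 31.
Without Package→Smoke, Smoke's earliest start moves from 23 to 13.
After: Checkout→Compile→Lint→IntegTest = 7+6+5+8 = 26 → 26 seconds.

26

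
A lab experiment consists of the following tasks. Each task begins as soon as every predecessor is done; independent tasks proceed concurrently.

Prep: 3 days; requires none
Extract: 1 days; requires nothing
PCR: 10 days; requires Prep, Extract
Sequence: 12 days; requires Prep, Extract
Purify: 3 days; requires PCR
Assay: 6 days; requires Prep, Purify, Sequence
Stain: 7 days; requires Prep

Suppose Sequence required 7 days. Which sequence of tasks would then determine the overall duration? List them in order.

Prep, PCR, Purify, Assay

Baseline: Prep→PCR→Purify→Assay = 3+10+3+6 = 22 → 22 days.
The longest path through Sequence is only 21 days, so Sequence has float 1.
No other chain overtakes it, so the finish is 22 days.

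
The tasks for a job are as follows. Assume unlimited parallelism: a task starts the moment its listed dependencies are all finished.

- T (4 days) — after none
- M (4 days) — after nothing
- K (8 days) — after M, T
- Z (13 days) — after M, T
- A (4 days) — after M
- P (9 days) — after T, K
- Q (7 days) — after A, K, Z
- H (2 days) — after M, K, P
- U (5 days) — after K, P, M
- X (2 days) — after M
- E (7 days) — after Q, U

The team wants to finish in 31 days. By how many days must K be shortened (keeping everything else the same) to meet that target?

2

Current finish: 33 days; target: 31.
K is on every critical path, so each day cut from K cuts the finish by one (this holds down to a finish of 31).
Need 33 − 31 = 2 days off K → K becomes 6 days, finish becomes 31.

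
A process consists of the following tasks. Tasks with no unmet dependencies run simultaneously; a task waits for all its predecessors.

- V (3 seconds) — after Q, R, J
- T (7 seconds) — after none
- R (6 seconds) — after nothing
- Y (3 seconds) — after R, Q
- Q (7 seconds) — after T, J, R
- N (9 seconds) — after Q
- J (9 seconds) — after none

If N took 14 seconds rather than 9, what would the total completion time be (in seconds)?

The binding path is J→Q→N = 9+7+9 = 25; finish at 25 seconds.
N lies on that path, so at 14 seconds the path becomes 30 seconds.
The critical path is still J→Q→N; finish is now 30 seconds.

30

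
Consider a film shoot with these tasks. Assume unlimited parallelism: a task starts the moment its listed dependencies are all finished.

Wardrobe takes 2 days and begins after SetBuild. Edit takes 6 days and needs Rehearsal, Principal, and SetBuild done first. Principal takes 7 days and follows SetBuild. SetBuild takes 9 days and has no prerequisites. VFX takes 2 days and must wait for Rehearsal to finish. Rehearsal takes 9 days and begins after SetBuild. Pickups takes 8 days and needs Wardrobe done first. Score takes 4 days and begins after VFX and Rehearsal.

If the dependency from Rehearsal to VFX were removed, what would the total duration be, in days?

24

Original critical path: SetBuild→Rehearsal→VFX→Score = 9+9+2+4 = 24 ⇒ 24 days.
Without Rehearsal→VFX, VFX's earliest start moves from 18 to 0.
New critical path: SetBuild→Rehearsal→Edit = 9+9+6 = 24 ⇒ 24 days.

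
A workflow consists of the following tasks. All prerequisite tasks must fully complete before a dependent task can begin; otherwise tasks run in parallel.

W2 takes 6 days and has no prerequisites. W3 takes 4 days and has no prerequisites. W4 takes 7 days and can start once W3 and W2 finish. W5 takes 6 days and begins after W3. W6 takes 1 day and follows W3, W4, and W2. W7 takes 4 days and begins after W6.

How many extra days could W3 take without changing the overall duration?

Critical path: W2→W4→W6→W7 = 6+7+1+4 = 18, so the finish is 18 days.
Longest path through W3: 16 days (earliest finish 4, latest finish 6).
Float = 18 − 16 = 2.

2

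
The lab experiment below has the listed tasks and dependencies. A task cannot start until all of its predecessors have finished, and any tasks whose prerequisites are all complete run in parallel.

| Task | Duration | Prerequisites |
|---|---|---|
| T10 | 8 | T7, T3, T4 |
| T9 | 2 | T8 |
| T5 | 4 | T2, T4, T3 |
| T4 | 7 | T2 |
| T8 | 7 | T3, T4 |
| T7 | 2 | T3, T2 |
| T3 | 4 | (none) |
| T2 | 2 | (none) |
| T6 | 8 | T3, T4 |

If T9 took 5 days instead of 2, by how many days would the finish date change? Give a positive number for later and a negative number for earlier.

As given, the longest chain is T2→T4→T8→T9 = 2+7+7+2 = 18, so the finish is 18 days.
Since T9 is critical, the +3 change carries straight to that chain (now 21 days).
That remains the longest chain; total 21 days.
Change in finish: 21 − 18 = +3 days.

3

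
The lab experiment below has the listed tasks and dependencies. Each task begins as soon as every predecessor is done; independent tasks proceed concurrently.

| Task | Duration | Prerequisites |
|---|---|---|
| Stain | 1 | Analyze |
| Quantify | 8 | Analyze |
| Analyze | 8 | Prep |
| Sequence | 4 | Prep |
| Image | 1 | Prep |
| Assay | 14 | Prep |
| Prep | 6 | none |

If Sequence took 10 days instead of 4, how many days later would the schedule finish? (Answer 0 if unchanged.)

0

Actual critical path: Prep→Analyze→Quantify = 6+8+8 = 22 ⇒ 22 days.
Sequence has 12 days of float (longest path through it is 10).
The critical path is still Prep→Analyze→Quantify; finish is now 22 days.
Change in finish: 22 − 22 = +0 days.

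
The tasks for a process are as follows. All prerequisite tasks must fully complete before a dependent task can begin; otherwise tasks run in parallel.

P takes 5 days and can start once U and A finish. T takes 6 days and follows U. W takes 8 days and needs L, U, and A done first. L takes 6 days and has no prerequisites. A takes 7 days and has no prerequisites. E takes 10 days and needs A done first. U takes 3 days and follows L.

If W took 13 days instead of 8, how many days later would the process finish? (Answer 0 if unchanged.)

Baseline: L→U→W = 6+3+8 = 17 → 17 days.
W lies on that path, so at 13 days the path becomes 22 days.
The critical path is still L→U→W; finish is now 22 days.
Change in finish: 22 − 17 = +5 days.

5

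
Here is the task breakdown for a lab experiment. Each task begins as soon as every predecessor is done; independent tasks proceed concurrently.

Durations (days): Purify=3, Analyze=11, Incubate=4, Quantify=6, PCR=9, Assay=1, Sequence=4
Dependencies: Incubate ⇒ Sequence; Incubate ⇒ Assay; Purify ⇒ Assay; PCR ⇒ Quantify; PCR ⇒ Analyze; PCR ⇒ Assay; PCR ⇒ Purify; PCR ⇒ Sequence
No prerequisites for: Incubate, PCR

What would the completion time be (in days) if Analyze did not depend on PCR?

Original critical path: PCR→Analyze = 9+11 = 20 ⇒ 20 days.
Without PCR→Analyze, Analyze's earliest start moves from 9 to 0.
After: PCR→Quantify = 9+6 = 15 → 15 days.

15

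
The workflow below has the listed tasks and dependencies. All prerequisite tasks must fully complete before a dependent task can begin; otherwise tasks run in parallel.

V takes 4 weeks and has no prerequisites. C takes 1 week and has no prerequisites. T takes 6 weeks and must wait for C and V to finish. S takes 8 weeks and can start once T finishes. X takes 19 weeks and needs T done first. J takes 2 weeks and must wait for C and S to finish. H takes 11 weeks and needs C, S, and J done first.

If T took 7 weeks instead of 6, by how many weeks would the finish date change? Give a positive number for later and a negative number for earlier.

Actual critical path: V→T→S→J→H = 4+6+8+2+11 = 31 ⇒ 31 weeks.
T lies on that path, so at 7 weeks the path becomes 32 weeks.
No other chain overtakes it, so the finish is 32 weeks.
Change in finish: 32 − 31 = +1 weeks.

1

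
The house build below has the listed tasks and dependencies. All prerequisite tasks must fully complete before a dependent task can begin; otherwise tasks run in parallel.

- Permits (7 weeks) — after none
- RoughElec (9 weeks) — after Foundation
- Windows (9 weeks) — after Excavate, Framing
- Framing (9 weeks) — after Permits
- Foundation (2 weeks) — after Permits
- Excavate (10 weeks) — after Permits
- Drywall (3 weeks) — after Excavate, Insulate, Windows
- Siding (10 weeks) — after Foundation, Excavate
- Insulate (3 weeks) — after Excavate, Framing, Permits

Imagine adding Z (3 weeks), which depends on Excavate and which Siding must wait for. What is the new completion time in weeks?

Originally the plan takes 29 weeks.
With Z inserted, Siding now waits for max(Foundation, Excavate, Z).
New critical path: Permits→Excavate→Z→Siding = 7+10+3+10 = 30 ⇒ 30 weeks.

30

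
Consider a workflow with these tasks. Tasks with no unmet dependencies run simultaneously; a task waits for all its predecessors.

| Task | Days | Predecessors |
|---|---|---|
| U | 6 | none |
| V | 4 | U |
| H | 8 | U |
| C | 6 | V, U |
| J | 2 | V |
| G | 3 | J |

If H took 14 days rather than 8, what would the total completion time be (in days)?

Actual critical path: U→V→C = 6+4+6 = 16 ⇒ 16 days.
H has 2 days of float (longest path through it is 14).
Now U→H = 6+14 = 20 is longest, so the finish becomes 20 days.

20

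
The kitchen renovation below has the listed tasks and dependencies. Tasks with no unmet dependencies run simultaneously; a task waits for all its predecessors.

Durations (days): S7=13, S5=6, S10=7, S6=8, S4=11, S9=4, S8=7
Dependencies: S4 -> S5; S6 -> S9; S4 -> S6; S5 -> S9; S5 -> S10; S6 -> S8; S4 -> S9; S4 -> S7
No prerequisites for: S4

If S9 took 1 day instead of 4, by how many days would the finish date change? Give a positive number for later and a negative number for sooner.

Actual critical path: S4→S6→S8 = 11+8+7 = 26 ⇒ 26 days.
S9 is off the critical path — its longest chain is 23 days, giving 3 of slack.
The critical path is still S4→S6→S8; finish is now 26 days.
Change in finish: 26 − 26 = +0 days.

0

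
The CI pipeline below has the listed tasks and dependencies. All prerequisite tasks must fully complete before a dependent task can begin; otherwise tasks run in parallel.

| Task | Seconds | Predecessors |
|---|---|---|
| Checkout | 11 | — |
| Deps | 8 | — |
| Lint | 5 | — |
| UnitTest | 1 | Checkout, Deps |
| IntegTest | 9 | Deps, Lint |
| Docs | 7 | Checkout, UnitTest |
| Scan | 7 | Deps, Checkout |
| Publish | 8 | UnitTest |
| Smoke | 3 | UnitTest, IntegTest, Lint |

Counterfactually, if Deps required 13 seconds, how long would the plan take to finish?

25

Actual critical path: Deps→IntegTest→Smoke = 8+9+3 = 20 ⇒ 20 seconds.
Deps is on the critical path; changing it to 13 makes that path 25 seconds.
That remains the longest chain; total 25 seconds.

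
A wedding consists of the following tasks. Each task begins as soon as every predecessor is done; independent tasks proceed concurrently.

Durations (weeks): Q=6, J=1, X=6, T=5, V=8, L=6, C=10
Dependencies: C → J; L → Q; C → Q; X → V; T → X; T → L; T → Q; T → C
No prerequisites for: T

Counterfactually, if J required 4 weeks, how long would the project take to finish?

Critical path before the change: T→C→Q = 5+10+6 = 21 giving 21 weeks.
J has 5 weeks of float (longest path through it is 16).
No other chain overtakes it, so the finish is 21 weeks.

21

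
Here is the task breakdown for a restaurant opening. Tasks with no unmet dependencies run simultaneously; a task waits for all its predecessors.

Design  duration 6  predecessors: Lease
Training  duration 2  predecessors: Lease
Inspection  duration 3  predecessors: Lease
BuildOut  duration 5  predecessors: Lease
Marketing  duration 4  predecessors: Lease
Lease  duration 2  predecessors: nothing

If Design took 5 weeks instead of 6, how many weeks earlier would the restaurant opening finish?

Critical path before the change: Lease→Design = 2+6 = 8 giving 8 weeks.
Design lies on that path, so at 5 weeks the path becomes 7 weeks.
The critical path is still Lease→Design; finish is now 7 weeks.
Change in finish: 7 − 8 = -1 weeks.

1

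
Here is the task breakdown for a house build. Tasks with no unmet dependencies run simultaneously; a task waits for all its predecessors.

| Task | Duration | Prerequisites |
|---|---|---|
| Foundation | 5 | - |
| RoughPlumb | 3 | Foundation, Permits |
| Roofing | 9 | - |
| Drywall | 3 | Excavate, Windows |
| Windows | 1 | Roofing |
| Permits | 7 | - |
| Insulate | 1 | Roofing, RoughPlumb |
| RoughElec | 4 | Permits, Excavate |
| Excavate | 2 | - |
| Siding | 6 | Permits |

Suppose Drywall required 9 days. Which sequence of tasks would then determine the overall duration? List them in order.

As given, the longest chain is Roofing→Windows→Drywall = 9+1+3 = 13, so the finish is 13 days.
Drywall is on the critical path; changing it to 9 makes that path 19 days.
No other chain overtakes it, so the finish is 19 days.

Roofing, Windows, Drywall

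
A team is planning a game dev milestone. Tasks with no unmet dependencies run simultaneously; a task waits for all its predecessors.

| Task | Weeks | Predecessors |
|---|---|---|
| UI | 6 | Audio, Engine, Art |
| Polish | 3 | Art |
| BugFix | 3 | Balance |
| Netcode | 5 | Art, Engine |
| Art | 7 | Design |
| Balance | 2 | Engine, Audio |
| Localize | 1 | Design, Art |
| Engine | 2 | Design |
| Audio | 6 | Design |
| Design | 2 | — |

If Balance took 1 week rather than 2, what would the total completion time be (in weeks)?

Critical path before the change: Design→Art→UI = 2+7+6 = 15 giving 15 weeks.
Balance has 2 weeks of float (longest path through it is 13).
That remains the longest chain; total 15 weeks.

15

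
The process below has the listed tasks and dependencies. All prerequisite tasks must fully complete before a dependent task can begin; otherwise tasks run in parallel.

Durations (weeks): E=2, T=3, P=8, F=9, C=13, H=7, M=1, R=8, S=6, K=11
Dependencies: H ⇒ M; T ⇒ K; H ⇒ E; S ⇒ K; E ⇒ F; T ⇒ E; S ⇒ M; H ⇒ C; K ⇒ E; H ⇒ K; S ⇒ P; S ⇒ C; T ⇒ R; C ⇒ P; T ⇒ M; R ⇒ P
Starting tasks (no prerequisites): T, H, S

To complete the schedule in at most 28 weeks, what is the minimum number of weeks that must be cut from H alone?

1

Current finish: 29 weeks; target: 28.
H is on every critical path, so each week cut from H cuts the finish by one (this holds down to a finish of 28).
Need 29 − 28 = 1 week off H → H becomes 6 weeks, finish becomes 28.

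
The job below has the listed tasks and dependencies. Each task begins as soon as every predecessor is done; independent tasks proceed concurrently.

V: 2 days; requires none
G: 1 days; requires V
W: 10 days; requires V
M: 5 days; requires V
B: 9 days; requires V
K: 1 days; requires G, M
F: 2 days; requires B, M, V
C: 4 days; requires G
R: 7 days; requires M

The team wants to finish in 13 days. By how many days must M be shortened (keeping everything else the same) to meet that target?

1

Current finish: 14 days; target: 13.
M is on every critical path, so each day cut from M cuts the finish by one (this holds down to a finish of 13).
Need 14 − 13 = 1 day off M → M becomes 4 days, finish becomes 13.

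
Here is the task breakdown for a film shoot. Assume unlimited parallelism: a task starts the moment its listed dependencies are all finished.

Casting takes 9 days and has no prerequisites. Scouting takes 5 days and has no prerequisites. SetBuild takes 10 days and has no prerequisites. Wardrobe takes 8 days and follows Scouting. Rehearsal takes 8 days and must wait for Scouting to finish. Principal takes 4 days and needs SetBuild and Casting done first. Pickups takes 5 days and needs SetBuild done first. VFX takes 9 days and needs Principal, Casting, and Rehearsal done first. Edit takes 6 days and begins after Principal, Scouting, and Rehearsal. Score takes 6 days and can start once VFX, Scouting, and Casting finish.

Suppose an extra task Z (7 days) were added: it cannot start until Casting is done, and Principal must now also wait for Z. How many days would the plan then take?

Originally the plan takes 29 days.
With Z inserted, Principal now waits for max(SetBuild, Casting, Z).
New critical path: Casting→Z→Principal→VFX→Score = 9+7+4+9+6 = 35 ⇒ 35 days.

35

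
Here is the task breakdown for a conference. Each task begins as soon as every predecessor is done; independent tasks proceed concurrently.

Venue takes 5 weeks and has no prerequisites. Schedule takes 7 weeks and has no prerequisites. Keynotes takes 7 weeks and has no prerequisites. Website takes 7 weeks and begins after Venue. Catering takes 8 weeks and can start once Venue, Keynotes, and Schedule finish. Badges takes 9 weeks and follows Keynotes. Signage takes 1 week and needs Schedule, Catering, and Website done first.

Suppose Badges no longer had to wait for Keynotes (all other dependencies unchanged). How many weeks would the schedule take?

Before: longest chain Schedule→Catering→Signage = 7+8+1 = 16, finish 16.
Without Keynotes→Badges, Badges's earliest start moves from 7 to 0.
The longest chain is now Schedule→Catering→Signage = 7+8+1 = 16, so the schedule takes 16 weeks.

16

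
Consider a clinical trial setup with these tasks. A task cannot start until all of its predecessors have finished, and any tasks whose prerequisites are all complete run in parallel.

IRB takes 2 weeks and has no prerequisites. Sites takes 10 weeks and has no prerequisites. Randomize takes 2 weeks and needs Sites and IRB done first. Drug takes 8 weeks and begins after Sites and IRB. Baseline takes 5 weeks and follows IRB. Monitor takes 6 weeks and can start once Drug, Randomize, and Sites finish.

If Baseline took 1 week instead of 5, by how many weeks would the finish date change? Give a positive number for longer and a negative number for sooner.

Baseline: Sites→Drug→Monitor = 10+8+6 = 24 → 24 weeks.
The longest path through Baseline is only 7 weeks, so Baseline has float 17.
That remains the longest chain; total 24 weeks.
Change in finish: 24 − 24 = +0 weeks.

0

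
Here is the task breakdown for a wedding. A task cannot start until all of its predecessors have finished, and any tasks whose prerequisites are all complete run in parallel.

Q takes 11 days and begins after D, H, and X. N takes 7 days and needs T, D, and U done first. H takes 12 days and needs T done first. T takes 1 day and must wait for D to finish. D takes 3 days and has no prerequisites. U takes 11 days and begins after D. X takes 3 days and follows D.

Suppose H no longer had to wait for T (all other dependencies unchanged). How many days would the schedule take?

With the dependency in place, D→T→H→Q = 3+1+12+11 = 27 sets the finish at 27 days.
Without T→H, H's earliest start moves from 4 to 0.
After: H→Q = 12+11 = 23 → 23 days.

23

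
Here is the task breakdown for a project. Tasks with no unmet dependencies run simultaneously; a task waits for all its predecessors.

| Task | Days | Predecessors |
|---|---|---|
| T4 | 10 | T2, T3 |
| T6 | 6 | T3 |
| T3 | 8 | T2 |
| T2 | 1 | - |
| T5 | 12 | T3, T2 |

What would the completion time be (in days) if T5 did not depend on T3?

With the dependency in place, T2→T3→T5 = 1+8+12 = 21 sets the finish at 21 days.
Without T3→T5, T5's earliest start moves from 9 to 1.
New critical path: T2→T3→T4 = 1+8+10 = 19 ⇒ 19 days.

19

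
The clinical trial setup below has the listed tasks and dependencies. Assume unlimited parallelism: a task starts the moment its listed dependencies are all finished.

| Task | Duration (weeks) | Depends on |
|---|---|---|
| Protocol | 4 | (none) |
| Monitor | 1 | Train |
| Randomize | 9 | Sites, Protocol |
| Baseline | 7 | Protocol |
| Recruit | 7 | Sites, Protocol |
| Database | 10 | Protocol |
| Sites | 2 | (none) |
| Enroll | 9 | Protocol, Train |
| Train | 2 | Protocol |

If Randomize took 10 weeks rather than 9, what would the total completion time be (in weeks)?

Baseline: Protocol→Train→Enroll = 4+2+9 = 15 → 15 weeks.
Randomize is off the critical path — its longest chain is 13 weeks, giving 2 of slack.
The critical path is still Protocol→Train→Enroll; finish is now 15 weeks.

15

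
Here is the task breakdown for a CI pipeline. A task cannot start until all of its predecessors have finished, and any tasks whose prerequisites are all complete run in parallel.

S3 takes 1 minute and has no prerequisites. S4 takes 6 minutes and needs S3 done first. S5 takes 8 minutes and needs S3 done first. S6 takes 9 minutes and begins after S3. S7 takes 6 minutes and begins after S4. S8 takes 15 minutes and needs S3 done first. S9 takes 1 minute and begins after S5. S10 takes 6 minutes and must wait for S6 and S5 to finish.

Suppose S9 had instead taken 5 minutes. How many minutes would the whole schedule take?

Critical path before the change: S3→S6→S10 = 1+9+6 = 16 giving 16 minutes.
The longest path through S9 is only 10 minutes, so S9 has float 6.
No other chain overtakes it, so the finish is 16 minutes.

16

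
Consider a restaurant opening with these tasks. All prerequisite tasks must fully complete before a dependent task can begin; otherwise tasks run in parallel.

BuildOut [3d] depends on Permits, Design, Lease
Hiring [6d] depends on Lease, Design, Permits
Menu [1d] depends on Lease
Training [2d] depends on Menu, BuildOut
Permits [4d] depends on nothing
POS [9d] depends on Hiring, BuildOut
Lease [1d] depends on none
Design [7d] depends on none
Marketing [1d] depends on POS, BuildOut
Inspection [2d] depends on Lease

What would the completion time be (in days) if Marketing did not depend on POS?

With the dependency in place, Design→Hiring→POS→Marketing = 7+6+9+1 = 23 sets the finish at 23 days.
Without POS→Marketing, Marketing's earliest start moves from 22 to 10.
New critical path: Design→Hiring→POS = 7+6+9 = 22 ⇒ 22 days.

22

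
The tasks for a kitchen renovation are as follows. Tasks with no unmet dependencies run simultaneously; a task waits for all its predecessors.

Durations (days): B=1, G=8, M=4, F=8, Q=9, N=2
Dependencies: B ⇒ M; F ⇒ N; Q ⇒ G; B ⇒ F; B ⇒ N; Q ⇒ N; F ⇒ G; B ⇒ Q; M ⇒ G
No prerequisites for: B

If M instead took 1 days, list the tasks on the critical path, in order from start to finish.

B, Q, G

The binding path is B→Q→G = 1+9+8 = 18; finish at 18 days.
M has 5 days of float (longest path through it is 13).
No other chain overtakes it, so the finish is 18 days.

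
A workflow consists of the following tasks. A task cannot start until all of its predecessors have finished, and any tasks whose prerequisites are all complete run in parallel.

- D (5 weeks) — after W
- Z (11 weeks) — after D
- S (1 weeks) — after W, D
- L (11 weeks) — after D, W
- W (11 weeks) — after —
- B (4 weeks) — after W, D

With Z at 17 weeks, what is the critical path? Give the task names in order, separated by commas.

W, D, Z

Critical path before the change: W→D→Z = 11+5+11 = 27 giving 27 weeks.
Since Z is critical, the +6 change carries straight to that chain (now 33 weeks).
The critical path is still W→D→Z; finish is now 33 weeks.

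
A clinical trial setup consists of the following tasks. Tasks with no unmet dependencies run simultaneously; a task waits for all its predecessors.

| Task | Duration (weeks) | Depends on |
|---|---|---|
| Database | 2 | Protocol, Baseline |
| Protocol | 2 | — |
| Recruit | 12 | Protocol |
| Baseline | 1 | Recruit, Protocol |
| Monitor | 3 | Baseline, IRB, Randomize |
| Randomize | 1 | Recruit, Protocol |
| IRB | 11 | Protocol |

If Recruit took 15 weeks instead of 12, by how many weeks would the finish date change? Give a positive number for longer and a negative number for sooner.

3

Actual critical path: Protocol→Recruit→Randomize→Monitor = 2+12+1+3 = 18 ⇒ 18 weeks.
Since Recruit is critical, the +3 change carries straight to that chain (now 21 weeks).
The critical path is still Protocol→Recruit→Randomize→Monitor; finish is now 21 weeks.
Change in finish: 21 − 18 = +3 weeks.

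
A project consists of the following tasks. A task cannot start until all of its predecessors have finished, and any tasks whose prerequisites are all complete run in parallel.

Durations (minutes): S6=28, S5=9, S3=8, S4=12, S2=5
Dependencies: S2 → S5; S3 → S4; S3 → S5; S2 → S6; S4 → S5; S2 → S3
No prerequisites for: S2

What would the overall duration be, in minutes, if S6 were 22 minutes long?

34

The binding path is S2→S3→S4→S5 = 5+8+12+9 = 34; finish at 34 minutes.
S6 is off the critical path — its longest chain is 33 minutes, giving 1 of slack.
That remains the longest chain; total 34 minutes.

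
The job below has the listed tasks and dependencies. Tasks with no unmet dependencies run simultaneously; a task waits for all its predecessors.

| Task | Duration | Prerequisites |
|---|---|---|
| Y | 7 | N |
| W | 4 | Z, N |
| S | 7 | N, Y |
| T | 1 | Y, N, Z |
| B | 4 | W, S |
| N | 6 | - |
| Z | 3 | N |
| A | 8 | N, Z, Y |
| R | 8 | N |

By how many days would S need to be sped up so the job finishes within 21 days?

Current finish: 24 days; target: 21.
S is on every critical path, so each day cut from S cuts the finish by one (this holds down to a finish of 21).
Need 24 − 21 = 3 days off S → S becomes 4 days, finish becomes 21.

3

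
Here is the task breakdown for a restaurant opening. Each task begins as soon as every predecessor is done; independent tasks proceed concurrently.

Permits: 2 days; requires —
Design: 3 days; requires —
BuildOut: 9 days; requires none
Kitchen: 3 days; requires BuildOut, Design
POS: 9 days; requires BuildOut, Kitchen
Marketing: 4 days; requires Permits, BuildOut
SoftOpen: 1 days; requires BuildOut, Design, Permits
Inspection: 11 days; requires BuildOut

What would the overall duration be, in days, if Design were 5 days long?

21

As given, the longest chain is BuildOut→Kitchen→POS = 9+3+9 = 21, so the finish is 21 days.
Design is off the critical path — its longest chain is 15 days, giving 6 of slack.
No other chain overtakes it, so the finish is 21 days.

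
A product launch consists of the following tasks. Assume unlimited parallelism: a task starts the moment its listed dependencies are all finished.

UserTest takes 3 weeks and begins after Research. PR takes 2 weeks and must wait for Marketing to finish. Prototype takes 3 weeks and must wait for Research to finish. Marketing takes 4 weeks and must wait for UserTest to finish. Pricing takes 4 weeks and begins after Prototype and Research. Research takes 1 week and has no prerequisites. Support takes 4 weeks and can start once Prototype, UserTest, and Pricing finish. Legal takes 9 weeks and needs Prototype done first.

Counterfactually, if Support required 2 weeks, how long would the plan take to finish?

Baseline: Research→Prototype→Legal = 1+3+9 = 13 → 13 weeks.
The longest path through Support is only 12 weeks, so Support has float 1.
No other chain overtakes it, so the finish is 13 weeks.

13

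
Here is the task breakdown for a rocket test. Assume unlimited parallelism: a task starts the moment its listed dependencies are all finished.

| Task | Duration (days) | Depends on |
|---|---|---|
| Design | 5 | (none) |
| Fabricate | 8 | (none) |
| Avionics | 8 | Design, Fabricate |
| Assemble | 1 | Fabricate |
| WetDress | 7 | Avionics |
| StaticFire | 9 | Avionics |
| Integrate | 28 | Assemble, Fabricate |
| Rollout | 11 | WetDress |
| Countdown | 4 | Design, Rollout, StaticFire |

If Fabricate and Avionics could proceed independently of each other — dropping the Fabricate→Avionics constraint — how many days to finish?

37

Before: longest chain Fabricate→Avionics→WetDress→Rollout→Countdown = 8+8+7+11+4 = 38, finish 38.
Without Fabricate→Avionics, Avionics's earliest start moves from 8 to 5.
After: Fabricate→Assemble→Integrate = 8+1+28 = 37 → 37 days.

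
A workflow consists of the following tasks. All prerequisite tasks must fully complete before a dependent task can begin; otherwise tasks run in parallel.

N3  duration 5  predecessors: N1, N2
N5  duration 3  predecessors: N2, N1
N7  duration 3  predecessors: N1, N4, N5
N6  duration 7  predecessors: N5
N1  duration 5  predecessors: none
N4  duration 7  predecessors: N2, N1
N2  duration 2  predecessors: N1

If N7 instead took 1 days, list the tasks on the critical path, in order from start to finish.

N1, N2, N5, N6

As given, the longest chain is N1→N2→N4→N7 = 5+2+7+3 = 17, so the finish is 17 days.
N7 is on the critical path; changing it to 1 makes that path 15 days.
New critical path: N1→N2→N5→N6 = 5+2+3+7 = 17 ⇒ 17 days.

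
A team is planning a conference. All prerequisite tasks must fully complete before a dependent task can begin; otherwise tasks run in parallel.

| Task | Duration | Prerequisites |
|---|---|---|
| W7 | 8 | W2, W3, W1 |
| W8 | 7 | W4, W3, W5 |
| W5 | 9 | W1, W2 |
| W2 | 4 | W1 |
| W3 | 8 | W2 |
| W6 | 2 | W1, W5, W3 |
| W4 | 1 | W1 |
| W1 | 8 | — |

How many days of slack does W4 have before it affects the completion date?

W1→W2→W3→W7 = 8+4+8+8 = 28 sets the makespan at 28 days.
The longest chain containing W4 totals 16 days.
So W4 can slip 21 − 9 = 12 days.

12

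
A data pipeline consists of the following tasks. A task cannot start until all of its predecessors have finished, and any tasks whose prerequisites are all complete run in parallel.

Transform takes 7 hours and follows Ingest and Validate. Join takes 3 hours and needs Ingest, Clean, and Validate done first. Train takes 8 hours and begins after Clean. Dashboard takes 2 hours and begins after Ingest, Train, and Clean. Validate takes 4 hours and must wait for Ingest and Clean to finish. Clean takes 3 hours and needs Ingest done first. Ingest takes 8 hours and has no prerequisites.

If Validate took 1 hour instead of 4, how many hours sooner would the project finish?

Actual critical path: Ingest→Clean→Validate→Transform = 8+3+4+7 = 22 ⇒ 22 hours.
Validate is on the critical path; changing it to 1 makes that path 19 hours.
The binding chain switches to Ingest→Clean→Train→Dashboard = 8+3+8+2 = 21; finish 21 hours.
Change in finish: 21 − 22 = -1 hours.

1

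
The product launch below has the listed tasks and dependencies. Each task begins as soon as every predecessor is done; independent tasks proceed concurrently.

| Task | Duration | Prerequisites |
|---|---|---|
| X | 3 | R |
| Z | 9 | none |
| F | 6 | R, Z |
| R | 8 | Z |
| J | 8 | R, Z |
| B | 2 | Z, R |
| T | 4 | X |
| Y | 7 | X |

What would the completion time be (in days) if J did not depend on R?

27

Original critical path: Z→R→X→Y = 9+8+3+7 = 27 ⇒ 27 days.
Without R→J, J's earliest start moves from 17 to 9.
After: Z→R→X→Y = 9+8+3+7 = 27 → 27 days.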